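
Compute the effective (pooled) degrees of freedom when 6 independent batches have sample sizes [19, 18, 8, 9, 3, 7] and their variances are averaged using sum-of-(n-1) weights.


nu = sum_i (n_i - 1)
nu = ((19 - 1) + (18 - 1) + (8 - 1) + (9 - 1) + (3 - 1) + (7 - 1))
nu = 18 + 17 + 7 + 8 + 2 + 6
nu = 58

58


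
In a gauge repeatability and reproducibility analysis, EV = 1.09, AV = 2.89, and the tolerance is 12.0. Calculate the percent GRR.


GRR = sqrt(EV^2 + AV^2) = sqrt(1.09^2 + 2.89^2) = 3.0887214
%GRR = GRR / tol * 100 = 3.0887214 / 12.0 * 100
%GRR = 25.7393

25.7393


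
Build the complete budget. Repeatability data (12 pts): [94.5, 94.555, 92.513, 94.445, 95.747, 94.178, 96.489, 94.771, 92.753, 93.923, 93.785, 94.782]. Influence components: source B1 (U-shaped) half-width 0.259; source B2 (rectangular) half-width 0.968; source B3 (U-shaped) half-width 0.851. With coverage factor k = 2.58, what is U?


mean = (94.5 + 94.555 + 92.513 + 94.445 + 95.747 + 94.178 + 96.489 + 94.771 + 92.753 + 93.923 + 93.785 + 94.782) / 12 = 94.37008333
s = sqrt(sum((x - mean)^2)/(n-1)) = 1.1043559
u_A = s / sqrt(n) = 1.1043559 / sqrt(12) = 0.31880009
u_B1 = 0.259 / sqrt(2) = 0.18314066
u_B2 = 0.968 / sqrt(3) = 0.55887506
u_B3 = 0.851 / sqrt(2) = 0.60174787
uc = sqrt(0.31880009^2 + 0.18314066^2 + 0.55887506^2 + 0.60174787^2) = 0.89978655
U = k * uc = 2.58 * 0.89978655
U = 2.3214

2.3214


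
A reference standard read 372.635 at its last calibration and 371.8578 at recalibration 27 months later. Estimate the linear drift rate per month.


rate = (v2 - v1) / months
= (371.8578 - 372.635) / 27
= -0.7772 / 27
= -0.0288

-0.0288


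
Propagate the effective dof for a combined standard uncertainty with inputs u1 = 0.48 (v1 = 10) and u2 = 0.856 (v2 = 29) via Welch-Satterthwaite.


uc = sqrt(u1^2 + u2^2) = sqrt(0.48^2 + 0.856^2) = 0.98139493
v_eff = uc^4 / (u1^4/v1 + u2^4/v2)
= 0.98139493^4 / (0.48^4/10 + 0.856^4/29)
= 0.92763097 / 0.02382228
v_eff = 38.9396

38.9396


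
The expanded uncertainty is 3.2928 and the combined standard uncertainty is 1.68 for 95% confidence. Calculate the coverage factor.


k = U / uc
k = 3.2928 / 1.68
k = 1.96

1.96


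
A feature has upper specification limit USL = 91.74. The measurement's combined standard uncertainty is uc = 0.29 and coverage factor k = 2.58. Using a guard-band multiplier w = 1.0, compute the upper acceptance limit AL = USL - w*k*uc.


U = k * uc = 2.58 * 0.29 = 0.7482
guard band g = w * U = 1.0 * 0.7482 = 0.7482
AL = USL - g = 91.74 - 0.7482
AL = 90.9918

90.9918


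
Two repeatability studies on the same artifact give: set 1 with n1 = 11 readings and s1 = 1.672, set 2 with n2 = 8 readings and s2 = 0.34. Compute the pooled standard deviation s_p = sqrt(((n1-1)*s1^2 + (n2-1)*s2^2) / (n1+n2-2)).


s_p = sqrt(((n1-1)*s1^2 + (n2-1)*s2^2) / (n1+n2-2))
numerator = (11-1)*1.672^2 + (8-1)*0.34^2 = 27.95584 + 0.8092 = 28.76504
denominator = 11 + 8 - 2 = 17
s_p^2 = 28.76504 / 17 = 1.6920612
s_p = sqrt(1.6920612) = 1.3008

1.3008


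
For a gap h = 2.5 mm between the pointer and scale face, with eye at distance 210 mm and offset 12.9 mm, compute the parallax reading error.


error = h * offset / d
= 2.5 * 12.9 / 210
= 0.1536

0.1536


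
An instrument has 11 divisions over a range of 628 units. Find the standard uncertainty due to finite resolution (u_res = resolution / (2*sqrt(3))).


resolution = range / divisions
resolution = 628 / 11 = 57.090909
u_res = resolution / (2*sqrt(3))
u_res = 57.090909 / 3.4641016
u_res = 16.4807

16.4807


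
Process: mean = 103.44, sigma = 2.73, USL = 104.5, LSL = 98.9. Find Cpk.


Cpu = (USL - mean) / (3*sigma) = (104.5 - 103.44) / (3*2.73) = 0.1294
Cpl = (mean - LSL) / (3*sigma) = (103.44 - 98.9) / (3*2.73) = 0.5543
Cpk = min(Cpu, Cpl) = 0.1294

0.1294


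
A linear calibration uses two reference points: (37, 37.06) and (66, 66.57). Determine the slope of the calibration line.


slope = (y2 - y1) / (x2 - x1)
= (66.57 - 37.06) / (66 - 37)
= 29.5100 / 29
= 1.0176

1.0176


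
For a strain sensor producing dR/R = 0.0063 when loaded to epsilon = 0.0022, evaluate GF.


GF = (dR/R) / epsilon
= 0.0063 / 0.0022
= 2.8636

2.8636


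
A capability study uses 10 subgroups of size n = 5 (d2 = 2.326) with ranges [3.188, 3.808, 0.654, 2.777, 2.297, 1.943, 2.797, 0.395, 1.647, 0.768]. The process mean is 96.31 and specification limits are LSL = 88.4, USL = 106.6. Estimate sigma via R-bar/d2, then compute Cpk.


R_bar = (3.188 + 3.808 + 0.654 + 2.777 + 2.297 + 1.943 + 2.797 + 0.395 + 1.647 + 0.768) / 10 = 2.0274
sigma = R_bar / d2 = 2.0274 / 2.326 = 0.87162511
Cp = (USL - LSL)/(6*sigma) = (106.6 - 88.4)/(6*0.87162511) = 3.4801
Cpu = (106.6 - 96.31)/(3*0.87162511) = 3.9352
Cpl = (96.31 - 88.4)/(3*0.87162511) = 3.0250
Cpk = min(Cpu, Cpl) = 3.0250

3.0250


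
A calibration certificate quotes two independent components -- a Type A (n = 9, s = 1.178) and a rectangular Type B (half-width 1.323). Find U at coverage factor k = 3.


u_A = s / sqrt(n) = 1.178 / sqrt(9) = 0.39266667
u_B = half_width / sqrt(3) = 1.323 / sqrt(3) = 0.76383441
uc = sqrt(u_A^2 + u_B^2) = sqrt(0.39266667^2 + 0.76383441^2) = 0.85885396
U = k * uc = 3 * 0.85885396
U = 2.5766

2.5766


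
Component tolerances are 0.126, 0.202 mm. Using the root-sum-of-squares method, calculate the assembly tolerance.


RSS = sqrt(0.126^2 + 0.202^2)
= sqrt(0.05668)
= 0.2381

0.2381


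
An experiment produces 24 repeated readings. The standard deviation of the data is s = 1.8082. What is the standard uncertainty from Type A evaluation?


u_A = s / sqrt(n)
u_A = 1.8082 / sqrt(24)
u_A = 1.8082 / 4.8989795
u_A = 0.3691

0.3691


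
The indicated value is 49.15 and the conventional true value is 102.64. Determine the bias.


Systematic error = measured - true
= 49.15 - 102.64
= -53.4900

-53.4900


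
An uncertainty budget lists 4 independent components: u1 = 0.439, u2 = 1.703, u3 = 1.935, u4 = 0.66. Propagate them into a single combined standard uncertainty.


uc = sqrt(0.439^2 + 1.703^2 + 1.935^2 + 0.66^2)
uc = sqrt(7.272755)
uc = 2.6968

2.6968


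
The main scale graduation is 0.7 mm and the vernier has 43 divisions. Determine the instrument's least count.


LC = MSD / n_div
= 0.7 / 43
= 0.0163

0.0163


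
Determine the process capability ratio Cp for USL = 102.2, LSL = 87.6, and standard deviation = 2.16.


Cp = (USL - LSL) / (6 * sigma)
= (102.2 - 87.6) / (6 * 2.16)
= 14.6000 / 12.9600
= 1.1265

1.1265


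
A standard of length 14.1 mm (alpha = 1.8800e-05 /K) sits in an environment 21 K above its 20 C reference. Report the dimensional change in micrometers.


dL = L * alpha * dT
= 14.1 * 1.8800e-05 * 21
= 0.0055667 mm
dL_um = 0.0055667 * 1000 = 5.5667 um

5.5667


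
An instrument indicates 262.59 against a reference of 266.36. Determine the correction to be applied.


Correction = standard - reading
= 266.36 - 262.59
= 3.7700

3.7700


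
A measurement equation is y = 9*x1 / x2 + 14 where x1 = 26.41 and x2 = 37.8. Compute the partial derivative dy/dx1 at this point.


y = 9*x1 / x2 + 14
dy/dx1 = 9/x2
Evaluate at x2 = 37.8: c1 = 9 / 37.8
c1 = 0.2381

0.2381


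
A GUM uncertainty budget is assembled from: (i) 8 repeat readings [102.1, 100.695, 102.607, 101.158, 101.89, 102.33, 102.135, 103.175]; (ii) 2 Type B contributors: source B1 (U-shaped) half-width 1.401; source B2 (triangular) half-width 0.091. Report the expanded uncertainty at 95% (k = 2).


mean = (102.1 + 100.695 + 102.607 + 101.158 + 101.89 + 102.33 + 102.135 + 103.175) / 8 = 102.01125
s = sqrt(sum((x - mean)^2)/(n-1)) = 0.78460868
u_A = s / sqrt(n) = 0.78460868 / sqrt(8) = 0.27740106
u_B1 = 1.401 / sqrt(2) = 0.9906566
u_B2 = 0.091 / sqrt(6) = 0.037150594
uc = sqrt(0.27740106^2 + 0.9906566^2 + 0.037150594^2) = 1.0294329
U = k * uc = 2 * 1.0294329
U = 2.0589

2.0589


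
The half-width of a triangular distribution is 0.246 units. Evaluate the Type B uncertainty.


u_B = half_width / sqrt(6)
u_B = 0.246 / 2.4494897
u_B = 0.1004

0.1004


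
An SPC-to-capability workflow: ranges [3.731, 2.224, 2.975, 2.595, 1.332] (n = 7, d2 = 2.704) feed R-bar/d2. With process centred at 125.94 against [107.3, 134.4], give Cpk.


R_bar = (3.731 + 2.224 + 2.975 + 2.595 + 1.332) / 5 = 2.5714
sigma = R_bar / d2 = 2.5714 / 2.704 = 0.95096154
Cp = (USL - LSL)/(6*sigma) = (134.4 - 107.3)/(6*0.95096154) = 4.7496
Cpu = (134.4 - 125.94)/(3*0.95096154) = 2.9654
Cpl = (125.94 - 107.3)/(3*0.95096154) = 6.5337
Cpk = min(Cpu, Cpl) = 2.9654

2.9654


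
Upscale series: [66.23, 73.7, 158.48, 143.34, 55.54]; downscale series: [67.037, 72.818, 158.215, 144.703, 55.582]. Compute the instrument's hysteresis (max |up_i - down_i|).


|66.23 - 67.037| = 0.8070
|73.7 - 72.818| = 0.8820
|158.48 - 158.215| = 0.2650
|143.34 - 144.703| = 1.3630
|55.54 - 55.582| = 0.0420
hysteresis = max(diffs) = 1.3630

1.3630


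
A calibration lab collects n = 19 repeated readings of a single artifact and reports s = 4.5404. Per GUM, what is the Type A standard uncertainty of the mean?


u_A = s / sqrt(n)
u_A = 4.5404 / sqrt(19)
u_A = 4.5404 / 4.3588989
u_A = 1.0416

1.0416


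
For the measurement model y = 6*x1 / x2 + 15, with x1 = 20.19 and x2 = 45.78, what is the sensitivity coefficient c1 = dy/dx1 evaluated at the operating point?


y = 6*x1 / x2 + 15
dy/dx1 = 6/x2
Evaluate at x2 = 45.78: c1 = 6 / 45.78
c1 = 0.1311

0.1311


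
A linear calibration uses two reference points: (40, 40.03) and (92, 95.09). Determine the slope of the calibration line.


slope = (y2 - y1) / (x2 - x1)
= (95.09 - 40.03) / (92 - 40)
= 55.0600 / 52
= 1.0588

1.0588


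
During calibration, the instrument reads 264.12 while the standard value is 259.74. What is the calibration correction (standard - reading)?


Correction = standard - reading
= 259.74 - 264.12
= -4.3800

-4.3800


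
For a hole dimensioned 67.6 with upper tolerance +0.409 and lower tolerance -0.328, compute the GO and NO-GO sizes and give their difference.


GO = nominal - lower_tol (smallest hole = maximum material condition)
GO = 67.6 - 0.328 = 67.272
NO-GO = nominal + upper_tol (largest hole = least material condition)
NO-GO = 67.6 + 0.409 = 68.009
spread = NO-GO - GO = 68.009 - 67.272 = 0.7370

0.7370


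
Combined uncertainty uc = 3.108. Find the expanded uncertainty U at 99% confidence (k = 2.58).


U = k * uc
U = 2.58 * 3.108
U = 8.0186

8.0186


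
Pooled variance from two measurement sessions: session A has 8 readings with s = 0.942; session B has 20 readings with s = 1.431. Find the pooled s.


s_p = sqrt(((n1-1)*s1^2 + (n2-1)*s2^2) / (n1+n2-2))
numerator = (8-1)*0.942^2 + (20-1)*1.431^2 = 6.211548 + 38.907459 = 45.119007
denominator = 8 + 20 - 2 = 26
s_p^2 = 45.119007 / 26 = 1.7353464
s_p = sqrt(1.7353464) = 1.3173

1.3173


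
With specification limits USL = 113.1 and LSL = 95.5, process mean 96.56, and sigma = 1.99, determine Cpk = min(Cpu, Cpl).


Cpu = (USL - mean) / (3*sigma) = (113.1 - 96.56) / (3*1.99) = 2.7705
Cpl = (mean - LSL) / (3*sigma) = (96.56 - 95.5) / (3*1.99) = 0.1776
Cpk = min(Cpu, Cpl) = 0.1776

0.1776


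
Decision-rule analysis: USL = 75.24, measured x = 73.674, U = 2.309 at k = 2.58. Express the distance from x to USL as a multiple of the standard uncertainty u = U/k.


u = U / k = 2.309 / 2.58 = 0.89496124
margin = |USL - x| = |75.24 - 73.674| = 1.566
z = margin / u = 1.566 / 0.89496124
z = 1.7498

1.7498


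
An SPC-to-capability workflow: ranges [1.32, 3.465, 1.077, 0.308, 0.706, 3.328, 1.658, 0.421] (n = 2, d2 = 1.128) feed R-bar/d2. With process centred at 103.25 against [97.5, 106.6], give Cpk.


R_bar = (1.32 + 3.465 + 1.077 + 0.308 + 0.706 + 3.328 + 1.658 + 0.421) / 8 = 1.535375
sigma = R_bar / d2 = 1.535375 / 1.128 = 1.361148
Cp = (USL - LSL)/(6*sigma) = (106.6 - 97.5)/(6*1.361148) = 1.1143
Cpu = (106.6 - 103.25)/(3*1.361148) = 0.8204
Cpl = (103.25 - 97.5)/(3*1.361148) = 1.4081
Cpk = min(Cpu, Cpl) = 0.8204

0.8204


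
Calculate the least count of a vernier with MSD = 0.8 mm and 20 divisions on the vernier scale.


LC = MSD / n_div
= 0.8 / 20
= 0.0400

0.0400


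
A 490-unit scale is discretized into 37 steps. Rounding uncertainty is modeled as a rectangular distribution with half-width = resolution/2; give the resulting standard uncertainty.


resolution = range / divisions
resolution = 490 / 37 = 13.243243
u_res = resolution / (2*sqrt(3))
u_res = 13.243243 / 3.4641016
u_res = 3.8230

3.8230


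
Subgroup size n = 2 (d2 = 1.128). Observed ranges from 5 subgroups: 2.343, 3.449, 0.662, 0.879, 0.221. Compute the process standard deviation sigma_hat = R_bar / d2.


R_bar = (2.343 + 3.449 + 0.662 + 0.879 + 0.221) / 5
R_bar = 7.554 / 5 = 1.5108
sigma_hat = R_bar / d2 = 1.5108 / 1.128 = 1.3394

1.3394


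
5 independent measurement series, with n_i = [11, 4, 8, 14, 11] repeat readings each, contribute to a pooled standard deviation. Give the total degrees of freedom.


nu = sum_i (n_i - 1)
nu = ((11 - 1) + (4 - 1) + (8 - 1) + (14 - 1) + (11 - 1))
nu = 10 + 3 + 7 + 13 + 10
nu = 43

43


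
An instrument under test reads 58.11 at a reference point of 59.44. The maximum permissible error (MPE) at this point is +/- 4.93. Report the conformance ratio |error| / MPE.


e = indication - reference = 58.11 - 59.44 = -1.3300
|e| = 1.3300
ratio = |e| / MPE = 1.3300 / 4.93
ratio = 0.2698

0.2698


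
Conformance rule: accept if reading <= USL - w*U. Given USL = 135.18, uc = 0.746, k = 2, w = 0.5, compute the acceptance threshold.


U = k * uc = 2 * 0.746 = 1.492
guard band g = w * U = 0.5 * 1.492 = 0.746
AL = USL - g = 135.18 - 0.746
AL = 134.4340

134.4340


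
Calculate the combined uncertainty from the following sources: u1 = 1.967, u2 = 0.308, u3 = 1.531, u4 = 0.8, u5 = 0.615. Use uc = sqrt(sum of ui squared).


uc = sqrt(1.967^2 + 0.308^2 + 1.531^2 + 0.8^2 + 0.615^2)
uc = sqrt(7.326139)
uc = 2.7067

2.7067


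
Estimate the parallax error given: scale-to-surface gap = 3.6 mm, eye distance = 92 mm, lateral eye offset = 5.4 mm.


error = h * offset / d
= 3.6 * 5.4 / 92
= 0.2113

0.2113


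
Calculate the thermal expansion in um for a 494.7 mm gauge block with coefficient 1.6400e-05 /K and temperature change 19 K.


dL = L * alpha * dT
= 494.7 * 1.6400e-05 * 19
= 0.1541485 mm
dL_um = 0.1541485 * 1000 = 154.1485 um

154.1485


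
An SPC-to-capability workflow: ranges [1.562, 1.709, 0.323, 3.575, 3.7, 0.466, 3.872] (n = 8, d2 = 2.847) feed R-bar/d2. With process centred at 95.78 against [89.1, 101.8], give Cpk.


R_bar = (1.562 + 1.709 + 0.323 + 3.575 + 3.7 + 0.466 + 3.872) / 7 = 2.1724286
sigma = R_bar / d2 = 2.1724286 / 2.847 = 0.76305887
Cp = (USL - LSL)/(6*sigma) = (101.8 - 89.1)/(6*0.76305887) = 2.7739
Cpu = (101.8 - 95.78)/(3*0.76305887) = 2.6298
Cpl = (95.78 - 89.1)/(3*0.76305887) = 2.9181
Cpk = min(Cpu, Cpl) = 2.6298

2.6298


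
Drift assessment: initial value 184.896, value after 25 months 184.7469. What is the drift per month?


rate = (v2 - v1) / months
= (184.7469 - 184.896) / 25
= -0.1491 / 25
= -0.0060

-0.0060


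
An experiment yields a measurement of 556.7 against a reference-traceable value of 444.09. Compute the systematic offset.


Systematic error = measured - true
= 556.7 - 444.09
= 112.6100

112.6100


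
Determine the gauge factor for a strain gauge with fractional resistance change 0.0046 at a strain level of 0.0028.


GF = (dR/R) / epsilon
= 0.0046 / 0.0028
= 1.6429

1.6429


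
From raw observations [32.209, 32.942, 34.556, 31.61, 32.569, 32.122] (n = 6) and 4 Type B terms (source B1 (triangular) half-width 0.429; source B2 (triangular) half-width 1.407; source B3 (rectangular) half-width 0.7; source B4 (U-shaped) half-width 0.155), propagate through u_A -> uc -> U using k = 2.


mean = (32.209 + 32.942 + 34.556 + 31.61 + 32.569 + 32.122) / 6 = 32.668
s = sqrt(sum((x - mean)^2)/(n-1)) = 1.0273833
u_A = s / sqrt(n) = 1.0273833 / sqrt(6) = 0.41942748
u_B1 = 0.429 / sqrt(6) = 0.17513852
u_B2 = 1.407 / sqrt(6) = 0.57440534
u_B3 = 0.7 / sqrt(3) = 0.40414519
u_B4 = 0.155 / sqrt(2) = 0.10960155
uc = sqrt(0.41942748^2 + 0.17513852^2 + 0.57440534^2 + 0.40414519^2 + 0.10960155^2) = 0.84372996
U = k * uc = 2 * 0.84372996
U = 1.6875

1.6875


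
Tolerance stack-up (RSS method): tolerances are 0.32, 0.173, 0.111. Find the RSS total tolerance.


RSS = sqrt(0.32^2 + 0.173^2 + 0.111^2)
= sqrt(0.14465)
= 0.3803

0.3803


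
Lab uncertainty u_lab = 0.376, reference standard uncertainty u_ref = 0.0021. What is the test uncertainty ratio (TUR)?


TUR = u_lab / u_ref
= 0.376 / 0.0021
= 179.0476

179.0476


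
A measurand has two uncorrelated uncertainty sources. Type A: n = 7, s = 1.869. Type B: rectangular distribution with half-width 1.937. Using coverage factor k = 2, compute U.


u_A = s / sqrt(n) = 1.869 / sqrt(7) = 0.7064156
u_B = half_width / sqrt(3) = 1.937 / sqrt(3) = 1.1183275
uc = sqrt(u_A^2 + u_B^2) = sqrt(0.7064156^2 + 1.1183275^2) = 1.3227545
U = k * uc = 2 * 1.3227545
U = 2.6455

2.6455


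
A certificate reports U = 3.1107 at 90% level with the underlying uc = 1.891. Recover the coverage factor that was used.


k = U / uc
k = 3.1107 / 1.891
k = 1.645

1.645


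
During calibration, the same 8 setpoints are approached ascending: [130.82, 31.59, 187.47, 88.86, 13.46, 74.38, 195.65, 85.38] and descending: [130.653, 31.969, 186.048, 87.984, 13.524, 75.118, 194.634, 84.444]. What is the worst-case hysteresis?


|130.82 - 130.653| = 0.1670
|31.59 - 31.969| = 0.3790
|187.47 - 186.048| = 1.4220
|88.86 - 87.984| = 0.8760
|13.46 - 13.524| = 0.0640
|74.38 - 75.118| = 0.7380
|195.65 - 194.634| = 1.0160
|85.38 - 84.444| = 0.9360
hysteresis = max(diffs) = 1.4220

1.4220


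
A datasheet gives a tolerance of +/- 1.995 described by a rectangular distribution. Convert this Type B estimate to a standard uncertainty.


u_B = half_width / sqrt(3)
u_B = 1.995 / 1.7320508
u_B = 1.1518

1.1518


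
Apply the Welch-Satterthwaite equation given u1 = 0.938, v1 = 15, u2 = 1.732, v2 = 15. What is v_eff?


uc = sqrt(u1^2 + u2^2) = sqrt(0.938^2 + 1.732^2) = 1.9696873
v_eff = uc^4 / (u1^4/v1 + u2^4/v2)
= 1.9696873^4 / (0.938^4/15 + 1.732^4/15)
= 15.051824 / 0.65153797
v_eff = 23.1020

23.1020


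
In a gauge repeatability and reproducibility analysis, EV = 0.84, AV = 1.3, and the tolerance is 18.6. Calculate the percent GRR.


GRR = sqrt(EV^2 + AV^2) = sqrt(0.84^2 + 1.3^2) = 1.5477726
%GRR = GRR / tol * 100 = 1.5477726 / 18.6 * 100
%GRR = 8.3214

8.3214


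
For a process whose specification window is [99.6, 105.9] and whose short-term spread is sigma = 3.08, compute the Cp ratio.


Cp = (USL - LSL) / (6 * sigma)
= (105.9 - 99.6) / (6 * 3.08)
= 6.3000 / 18.4800
= 0.3409

0.3409


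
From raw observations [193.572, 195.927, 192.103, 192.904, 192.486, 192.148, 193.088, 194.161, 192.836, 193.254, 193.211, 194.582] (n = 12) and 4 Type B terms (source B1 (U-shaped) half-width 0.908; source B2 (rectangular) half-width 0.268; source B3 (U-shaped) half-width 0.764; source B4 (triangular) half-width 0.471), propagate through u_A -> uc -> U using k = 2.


mean = (193.572 + 195.927 + 192.103 + 192.904 + 192.486 + 192.148 + 193.088 + 194.161 + 192.836 + 193.254 + 193.211 + 194.582) / 12 = 193.356
s = sqrt(sum((x - mean)^2)/(n-1)) = 1.0942797
u_A = s / sqrt(n) = 1.0942797 / sqrt(12) = 0.31589134
u_B1 = 0.908 / sqrt(2) = 0.64205296
u_B2 = 0.268 / sqrt(3) = 0.15472987
u_B3 = 0.764 / sqrt(2) = 0.54022958
u_B4 = 0.471 / sqrt(6) = 0.19228494
uc = sqrt(0.31589134^2 + 0.64205296^2 + 0.15472987^2 + 0.54022958^2 + 0.19228494^2) = 0.92993665
U = k * uc = 2 * 0.92993665
U = 1.8599

1.8599


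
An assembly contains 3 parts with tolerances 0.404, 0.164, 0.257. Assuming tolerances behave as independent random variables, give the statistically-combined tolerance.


RSS = sqrt(0.404^2 + 0.164^2 + 0.257^2)
= sqrt(0.256161)
= 0.5061

0.5061


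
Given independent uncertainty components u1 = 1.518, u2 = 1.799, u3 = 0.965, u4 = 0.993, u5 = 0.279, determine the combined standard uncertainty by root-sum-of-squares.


uc = sqrt(1.518^2 + 1.799^2 + 0.965^2 + 0.993^2 + 0.279^2)
uc = sqrt(7.53584)
uc = 2.7451

2.7451


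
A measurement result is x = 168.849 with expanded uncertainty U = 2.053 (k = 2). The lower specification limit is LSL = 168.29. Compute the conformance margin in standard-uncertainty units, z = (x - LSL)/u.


u = U / k = 2.053 / 2 = 1.0265
margin = |LSL - x| = |168.29 - 168.849| = 0.559
z = margin / u = 0.559 / 1.0265
z = 0.5446

0.5446


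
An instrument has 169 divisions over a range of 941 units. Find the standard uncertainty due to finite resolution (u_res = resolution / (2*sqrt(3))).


resolution = range / divisions
resolution = 941 / 169 = 5.5680473
u_res = resolution / (2*sqrt(3))
u_res = 5.5680473 / 3.4641016
u_res = 1.6074

1.6074


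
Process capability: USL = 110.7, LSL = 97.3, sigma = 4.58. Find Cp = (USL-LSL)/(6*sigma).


Cp = (USL - LSL) / (6 * sigma)
= (110.7 - 97.3) / (6 * 4.58)
= 13.4000 / 27.4800
= 0.4876

0.4876


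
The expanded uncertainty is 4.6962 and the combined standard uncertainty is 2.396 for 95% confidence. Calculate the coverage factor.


k = U / uc
k = 4.6962 / 2.396
k = 1.96

1.96


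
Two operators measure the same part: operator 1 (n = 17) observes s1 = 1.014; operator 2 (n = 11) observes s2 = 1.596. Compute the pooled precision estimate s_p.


s_p = sqrt(((n1-1)*s1^2 + (n2-1)*s2^2) / (n1+n2-2))
numerator = (17-1)*1.014^2 + (11-1)*1.596^2 = 16.451136 + 25.47216 = 41.923296
denominator = 17 + 11 - 2 = 26
s_p^2 = 41.923296 / 26 = 1.6124345
s_p = sqrt(1.6124345) = 1.2698

1.2698


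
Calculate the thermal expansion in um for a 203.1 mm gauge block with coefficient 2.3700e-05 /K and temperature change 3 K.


dL = L * alpha * dT
= 203.1 * 2.3700e-05 * 3
= 0.0144404 mm
dL_um = 0.0144404 * 1000 = 14.4404 um

14.4404


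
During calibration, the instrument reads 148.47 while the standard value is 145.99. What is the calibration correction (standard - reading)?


Correction = standard - reading
= 145.99 - 148.47
= -2.4800

-2.4800


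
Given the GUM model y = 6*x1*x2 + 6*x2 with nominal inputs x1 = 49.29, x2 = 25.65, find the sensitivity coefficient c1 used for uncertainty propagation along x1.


y = 6*x1*x2 + 6*x2
dy/dx1 = 6*x2
Evaluate at x2 = 25.65: c1 = 6 * 25.65
c1 = 153.9000

153.9000


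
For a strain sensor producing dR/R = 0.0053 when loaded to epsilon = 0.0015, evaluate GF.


GF = (dR/R) / epsilon
= 0.0053 / 0.0015
= 3.5333

3.5333


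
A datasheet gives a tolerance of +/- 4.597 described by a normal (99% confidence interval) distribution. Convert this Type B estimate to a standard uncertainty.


u_B = half_width / 2.576
u_B = 4.597 / 2.576
u_B = 1.7845

1.7845


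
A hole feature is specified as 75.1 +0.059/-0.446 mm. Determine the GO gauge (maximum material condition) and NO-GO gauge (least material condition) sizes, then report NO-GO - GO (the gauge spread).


GO = nominal - lower_tol (smallest hole = maximum material condition)
GO = 75.1 - 0.446 = 74.654
NO-GO = nominal + upper_tol (largest hole = least material condition)
NO-GO = 75.1 + 0.059 = 75.159
spread = NO-GO - GO = 75.159 - 74.654 = 0.5050

0.5050


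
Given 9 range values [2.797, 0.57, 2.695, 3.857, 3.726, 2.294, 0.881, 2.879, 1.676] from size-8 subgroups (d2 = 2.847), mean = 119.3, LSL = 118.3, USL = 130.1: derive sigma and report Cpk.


R_bar = (2.797 + 0.57 + 2.695 + 3.857 + 3.726 + 2.294 + 0.881 + 2.879 + 1.676) / 9 = 2.375
sigma = R_bar / d2 = 2.375 / 2.847 = 0.83421145
Cp = (USL - LSL)/(6*sigma) = (130.1 - 118.3)/(6*0.83421145) = 2.3575
Cpu = (130.1 - 119.3)/(3*0.83421145) = 4.3155
Cpl = (119.3 - 118.3)/(3*0.83421145) = 0.3996
Cpk = min(Cpu, Cpl) = 0.3996

0.3996


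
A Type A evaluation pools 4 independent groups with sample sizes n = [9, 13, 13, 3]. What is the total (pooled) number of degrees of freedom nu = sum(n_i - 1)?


nu = sum_i (n_i - 1)
nu = ((9 - 1) + (13 - 1) + (13 - 1) + (3 - 1))
nu = 8 + 12 + 12 + 2
nu = 34

34


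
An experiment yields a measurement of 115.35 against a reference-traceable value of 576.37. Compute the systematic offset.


Systematic error = measured - true
= 115.35 - 576.37
= -461.0200

-461.0200


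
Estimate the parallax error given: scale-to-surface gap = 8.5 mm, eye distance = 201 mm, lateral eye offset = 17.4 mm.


error = h * offset / d
= 8.5 * 17.4 / 201
= 0.7358

0.7358


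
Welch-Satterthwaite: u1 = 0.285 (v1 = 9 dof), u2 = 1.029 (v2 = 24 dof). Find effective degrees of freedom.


uc = sqrt(u1^2 + u2^2) = sqrt(0.285^2 + 1.029^2) = 1.0677387
v_eff = uc^4 / (u1^4/v1 + u2^4/v2)
= 1.0677387^4 / (0.285^4/9 + 1.029^4/24)
= 1.2997503 / 0.0474474
v_eff = 27.3935

27.3935


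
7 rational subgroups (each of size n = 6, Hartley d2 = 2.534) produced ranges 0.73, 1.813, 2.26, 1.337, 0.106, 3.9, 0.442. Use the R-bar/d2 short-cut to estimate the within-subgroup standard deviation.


R_bar = (0.73 + 1.813 + 2.26 + 1.337 + 0.106 + 3.9 + 0.442) / 7
R_bar = 10.588 / 7 = 1.5125714
sigma_hat = R_bar / d2 = 1.5125714 / 2.534 = 0.5969

0.5969


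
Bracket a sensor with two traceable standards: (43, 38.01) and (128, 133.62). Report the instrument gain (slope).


slope = (y2 - y1) / (x2 - x1)
= (133.62 - 38.01) / (128 - 43)
= 95.6100 / 85
= 1.1248

1.1248


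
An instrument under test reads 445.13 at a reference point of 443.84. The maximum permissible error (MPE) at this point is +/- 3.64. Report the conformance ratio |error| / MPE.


e = indication - reference = 445.13 - 443.84 = 1.2900
|e| = 1.2900
ratio = |e| / MPE = 1.2900 / 3.64
ratio = 0.3544

0.3544


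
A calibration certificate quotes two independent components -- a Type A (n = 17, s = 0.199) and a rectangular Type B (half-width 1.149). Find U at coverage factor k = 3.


u_A = s / sqrt(n) = 0.199 / sqrt(17) = 0.048264589
u_B = half_width / sqrt(3) = 1.149 / sqrt(3) = 0.66337546
uc = sqrt(u_A^2 + u_B^2) = sqrt(0.048264589^2 + 0.66337546^2) = 0.66512891
U = k * uc = 3 * 0.66512891
U = 1.9954

1.9954


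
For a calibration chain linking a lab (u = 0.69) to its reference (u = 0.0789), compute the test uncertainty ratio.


TUR = u_lab / u_ref
= 0.69 / 0.0789
= 8.7452

8.7452


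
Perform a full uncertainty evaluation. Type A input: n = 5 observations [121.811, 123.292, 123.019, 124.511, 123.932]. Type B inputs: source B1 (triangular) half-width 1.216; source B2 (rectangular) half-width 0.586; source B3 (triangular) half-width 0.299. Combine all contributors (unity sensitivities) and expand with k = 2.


mean = (121.811 + 123.292 + 123.019 + 124.511 + 123.932) / 5 = 123.313
s = sqrt(sum((x - mean)^2)/(n-1)) = 1.0199566
u_A = s / sqrt(n) = 1.0199566 / sqrt(5) = 0.45613846
u_B1 = 1.216 / sqrt(6) = 0.49642992
u_B2 = 0.586 / sqrt(3) = 0.33832726
u_B3 = 0.299 / sqrt(6) = 0.12206624
uc = sqrt(0.45613846^2 + 0.49642992^2 + 0.33832726^2 + 0.12206624^2) = 0.76411417
U = k * uc = 2 * 0.76411417
U = 1.5282

1.5282


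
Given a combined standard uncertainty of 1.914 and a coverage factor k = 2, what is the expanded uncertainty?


U = k * uc
U = 2 * 1.914
U = 3.8280

3.8280


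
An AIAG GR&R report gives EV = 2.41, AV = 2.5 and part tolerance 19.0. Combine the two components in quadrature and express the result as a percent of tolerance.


GRR = sqrt(EV^2 + AV^2) = sqrt(2.41^2 + 2.5^2) = 3.4724775
%GRR = GRR / tol * 100 = 3.4724775 / 19.0 * 100
%GRR = 18.2762

18.2762


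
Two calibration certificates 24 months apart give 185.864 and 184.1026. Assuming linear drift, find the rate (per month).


rate = (v2 - v1) / months
= (184.1026 - 185.864) / 24
= -1.7614 / 24
= -0.0734

-0.0734


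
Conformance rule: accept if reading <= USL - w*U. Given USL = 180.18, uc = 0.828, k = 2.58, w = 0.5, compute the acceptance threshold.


U = k * uc = 2.58 * 0.828 = 2.13624
guard band g = w * U = 0.5 * 2.13624 = 1.06812
AL = USL - g = 180.18 - 1.06812
AL = 179.1119

179.1119


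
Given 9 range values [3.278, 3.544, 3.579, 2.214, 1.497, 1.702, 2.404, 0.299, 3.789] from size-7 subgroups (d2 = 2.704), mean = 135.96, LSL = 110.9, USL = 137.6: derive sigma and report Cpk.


R_bar = (3.278 + 3.544 + 3.579 + 2.214 + 1.497 + 1.702 + 2.404 + 0.299 + 3.789) / 9 = 2.4784444
sigma = R_bar / d2 = 2.4784444 / 2.704 = 0.91658447
Cp = (USL - LSL)/(6*sigma) = (137.6 - 110.9)/(6*0.91658447) = 4.8550
Cpu = (137.6 - 135.96)/(3*0.91658447) = 0.5964
Cpl = (135.96 - 110.9)/(3*0.91658447) = 9.1135
Cpk = min(Cpu, Cpl) = 0.5964

0.5964


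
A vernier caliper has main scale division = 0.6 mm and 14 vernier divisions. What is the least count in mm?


LC = MSD / n_div
= 0.6 / 14
= 0.0429

0.0429


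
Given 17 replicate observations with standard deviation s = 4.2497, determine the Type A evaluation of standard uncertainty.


u_A = s / sqrt(n)
u_A = 4.2497 / sqrt(17)
u_A = 4.2497 / 4.1231056
u_A = 1.0307

1.0307


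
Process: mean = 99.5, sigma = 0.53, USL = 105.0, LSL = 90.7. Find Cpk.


Cpu = (USL - mean) / (3*sigma) = (105.0 - 99.5) / (3*0.53) = 3.4591
Cpl = (mean - LSL) / (3*sigma) = (99.5 - 90.7) / (3*0.53) = 5.5346
Cpk = min(Cpu, Cpl) = 3.4591

3.4591


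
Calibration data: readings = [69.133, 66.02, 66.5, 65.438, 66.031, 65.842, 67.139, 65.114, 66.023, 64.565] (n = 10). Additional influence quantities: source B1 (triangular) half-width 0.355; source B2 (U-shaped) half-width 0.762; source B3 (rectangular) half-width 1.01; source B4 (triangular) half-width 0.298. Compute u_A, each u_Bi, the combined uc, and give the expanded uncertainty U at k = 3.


mean = (69.133 + 66.02 + 66.5 + 65.438 + 66.031 + 65.842 + 67.139 + 65.114 + 66.023 + 64.565) / 10 = 66.1805
s = sqrt(sum((x - mean)^2)/(n-1)) = 1.2571629
u_A = s / sqrt(n) = 1.2571629 / sqrt(10) = 0.39754982
u_B1 = 0.355 / sqrt(6) = 0.14492814
u_B2 = 0.762 / sqrt(2) = 0.53881537
u_B3 = 1.01 / sqrt(3) = 0.58312377
u_B4 = 0.298 / sqrt(6) = 0.12165799
uc = sqrt(0.39754982^2 + 0.14492814^2 + 0.53881537^2 + 0.58312377^2 + 0.12165799^2) = 0.90785793
U = k * uc = 3 * 0.90785793
U = 2.7236

2.7236


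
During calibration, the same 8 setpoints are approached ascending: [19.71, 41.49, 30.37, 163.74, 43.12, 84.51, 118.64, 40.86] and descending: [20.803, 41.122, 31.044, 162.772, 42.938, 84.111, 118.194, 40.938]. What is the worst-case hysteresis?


|19.71 - 20.803| = 1.0930
|41.49 - 41.122| = 0.3680
|30.37 - 31.044| = 0.6740
|163.74 - 162.772| = 0.9680
|43.12 - 42.938| = 0.1820
|84.51 - 84.111| = 0.3990
|118.64 - 118.194| = 0.4460
|40.86 - 40.938| = 0.0780
hysteresis = max(diffs) = 1.0930

1.0930


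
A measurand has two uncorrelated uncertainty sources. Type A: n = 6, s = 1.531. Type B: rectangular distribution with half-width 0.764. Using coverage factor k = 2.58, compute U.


u_A = s / sqrt(n) = 1.531 / sqrt(6) = 0.62502813
u_B = half_width / sqrt(3) = 0.764 / sqrt(3) = 0.44109561
uc = sqrt(u_A^2 + u_B^2) = sqrt(0.62502813^2 + 0.44109561^2) = 0.76500033
U = k * uc = 2.58 * 0.76500033
U = 1.9737

1.9737


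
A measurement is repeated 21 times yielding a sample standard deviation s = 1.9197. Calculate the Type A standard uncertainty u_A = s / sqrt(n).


u_A = s / sqrt(n)
u_A = 1.9197 / sqrt(21)
u_A = 1.9197 / 4.5825757
u_A = 0.4189

0.4189


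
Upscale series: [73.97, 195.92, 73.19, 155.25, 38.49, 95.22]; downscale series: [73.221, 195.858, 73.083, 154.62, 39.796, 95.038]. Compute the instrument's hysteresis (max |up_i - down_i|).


|73.97 - 73.221| = 0.7490
|195.92 - 195.858| = 0.0620
|73.19 - 73.083| = 0.1070
|155.25 - 154.62| = 0.6300
|38.49 - 39.796| = 1.3060
|95.22 - 95.038| = 0.1820
hysteresis = max(diffs) = 1.3060

1.3060


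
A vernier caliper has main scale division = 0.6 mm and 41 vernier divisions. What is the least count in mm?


LC = MSD / n_div
= 0.6 / 41
= 0.0146

0.0146


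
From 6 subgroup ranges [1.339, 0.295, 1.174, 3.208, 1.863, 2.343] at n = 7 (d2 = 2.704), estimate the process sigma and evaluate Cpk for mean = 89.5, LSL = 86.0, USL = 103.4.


R_bar = (1.339 + 0.295 + 1.174 + 3.208 + 1.863 + 2.343) / 6 = 1.7036667
sigma = R_bar / d2 = 1.7036667 / 2.704 = 0.63005425
Cp = (USL - LSL)/(6*sigma) = (103.4 - 86.0)/(6*0.63005425) = 4.6028
Cpu = (103.4 - 89.5)/(3*0.63005425) = 7.3539
Cpl = (89.5 - 86.0)/(3*0.63005425) = 1.8517
Cpk = min(Cpu, Cpl) = 1.8517

1.8517


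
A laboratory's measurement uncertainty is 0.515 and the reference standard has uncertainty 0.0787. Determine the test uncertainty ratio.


TUR = u_lab / u_ref
= 0.515 / 0.0787
= 6.5438

6.5438


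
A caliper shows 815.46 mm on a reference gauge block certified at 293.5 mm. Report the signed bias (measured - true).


Systematic error = measured - true
= 815.46 - 293.5
= 521.9600

521.9600


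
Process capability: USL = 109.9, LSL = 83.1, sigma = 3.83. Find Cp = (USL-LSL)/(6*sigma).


Cp = (USL - LSL) / (6 * sigma)
= (109.9 - 83.1) / (6 * 3.83)
= 26.8000 / 22.9800
= 1.1662

1.1662


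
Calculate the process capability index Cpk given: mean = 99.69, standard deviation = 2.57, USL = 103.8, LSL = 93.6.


Cpu = (USL - mean) / (3*sigma) = (103.8 - 99.69) / (3*2.57) = 0.5331
Cpl = (mean - LSL) / (3*sigma) = (99.69 - 93.6) / (3*2.57) = 0.7899
Cpk = min(Cpu, Cpl) = 0.5331

0.5331


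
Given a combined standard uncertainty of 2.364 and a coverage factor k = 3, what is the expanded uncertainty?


U = k * uc
U = 3 * 2.364
U = 7.0920

7.0920


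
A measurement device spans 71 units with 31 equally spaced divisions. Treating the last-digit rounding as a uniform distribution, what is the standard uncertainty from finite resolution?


resolution = range / divisions
resolution = 71 / 31 = 2.2903226
u_res = resolution / (2*sqrt(3))
u_res = 2.2903226 / 3.4641016
u_res = 0.6612

0.6612


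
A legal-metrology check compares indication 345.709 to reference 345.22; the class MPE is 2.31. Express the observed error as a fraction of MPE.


e = indication - reference = 345.709 - 345.22 = 0.4890
|e| = 0.4890
ratio = |e| / MPE = 0.4890 / 2.31
ratio = 0.2117

0.2117


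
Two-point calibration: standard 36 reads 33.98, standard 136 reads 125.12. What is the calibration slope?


slope = (y2 - y1) / (x2 - x1)
= (125.12 - 33.98) / (136 - 36)
= 91.1400 / 100
= 0.9114

0.9114


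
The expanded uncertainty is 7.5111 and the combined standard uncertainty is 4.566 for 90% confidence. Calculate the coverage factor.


k = U / uc
k = 7.5111 / 4.566
k = 1.645

1.645


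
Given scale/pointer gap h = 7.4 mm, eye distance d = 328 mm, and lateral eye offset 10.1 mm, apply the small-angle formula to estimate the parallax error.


error = h * offset / d
= 7.4 * 10.1 / 328
= 0.2279

0.2279


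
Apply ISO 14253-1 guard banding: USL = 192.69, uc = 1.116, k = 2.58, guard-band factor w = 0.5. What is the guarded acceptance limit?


U = k * uc = 2.58 * 1.116 = 2.87928
guard band g = w * U = 0.5 * 2.87928 = 1.43964
AL = USL - g = 192.69 - 1.43964
AL = 191.2504

191.2504


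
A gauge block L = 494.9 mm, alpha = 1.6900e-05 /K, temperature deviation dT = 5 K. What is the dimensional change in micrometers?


dL = L * alpha * dT
= 494.9 * 1.6900e-05 * 5
= 0.0418190 mm
dL_um = 0.0418190 * 1000 = 41.8190 um

41.8190


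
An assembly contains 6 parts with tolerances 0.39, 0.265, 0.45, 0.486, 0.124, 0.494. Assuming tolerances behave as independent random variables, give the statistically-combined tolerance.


RSS = sqrt(0.39^2 + 0.265^2 + 0.45^2 + 0.486^2 + 0.124^2 + 0.494^2)
= sqrt(0.920433)
= 0.9594

0.9594


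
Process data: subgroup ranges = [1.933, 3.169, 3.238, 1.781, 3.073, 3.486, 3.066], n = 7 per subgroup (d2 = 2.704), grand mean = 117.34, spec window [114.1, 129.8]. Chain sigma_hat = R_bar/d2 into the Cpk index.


R_bar = (1.933 + 3.169 + 3.238 + 1.781 + 3.073 + 3.486 + 3.066) / 7 = 2.8208571
sigma = R_bar / d2 = 2.8208571 / 2.704 = 1.0432164
Cp = (USL - LSL)/(6*sigma) = (129.8 - 114.1)/(6*1.0432164) = 2.5083
Cpu = (129.8 - 117.34)/(3*1.0432164) = 3.9813
Cpl = (117.34 - 114.1)/(3*1.0432164) = 1.0353
Cpk = min(Cpu, Cpl) = 1.0353

1.0353


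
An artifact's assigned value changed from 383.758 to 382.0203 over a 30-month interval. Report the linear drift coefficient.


rate = (v2 - v1) / months
= (382.0203 - 383.758) / 30
= -1.7377 / 30
= -0.0579

-0.0579


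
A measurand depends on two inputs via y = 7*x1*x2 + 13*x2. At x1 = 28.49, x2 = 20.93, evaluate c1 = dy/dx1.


y = 7*x1*x2 + 13*x2
dy/dx1 = 7*x2
Evaluate at x2 = 20.93: c1 = 7 * 20.93
c1 = 146.5100

146.5100


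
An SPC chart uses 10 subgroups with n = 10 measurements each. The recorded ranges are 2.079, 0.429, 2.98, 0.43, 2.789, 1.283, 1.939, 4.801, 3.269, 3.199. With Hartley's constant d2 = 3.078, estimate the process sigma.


R_bar = (2.079 + 0.429 + 2.98 + 0.43 + 2.789 + 1.283 + 1.939 + 4.801 + 3.269 + 3.199) / 10
R_bar = 23.198 / 10 = 2.3198
sigma_hat = R_bar / d2 = 2.3198 / 3.078 = 0.7537

0.7537


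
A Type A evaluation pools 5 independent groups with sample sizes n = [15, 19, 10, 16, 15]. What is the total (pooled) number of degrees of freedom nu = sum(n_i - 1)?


nu = sum_i (n_i - 1)
nu = ((15 - 1) + (19 - 1) + (10 - 1) + (16 - 1) + (15 - 1))
nu = 14 + 18 + 9 + 15 + 14
nu = 70

70


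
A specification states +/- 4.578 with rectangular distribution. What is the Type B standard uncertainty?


u_B = half_width / sqrt(3)
u_B = 4.578 / 1.7320508
u_B = 2.6431

2.6431


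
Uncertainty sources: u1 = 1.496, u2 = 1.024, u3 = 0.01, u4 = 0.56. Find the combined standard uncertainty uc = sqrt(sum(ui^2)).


uc = sqrt(1.496^2 + 1.024^2 + 0.01^2 + 0.56^2)
uc = sqrt(3.600292)
uc = 1.8974

1.8974


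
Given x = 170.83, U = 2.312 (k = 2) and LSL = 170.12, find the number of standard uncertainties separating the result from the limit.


u = U / k = 2.312 / 2 = 1.156
margin = |LSL - x| = |170.12 - 170.83| = 0.71
z = margin / u = 0.71 / 1.156
z = 0.6142

0.6142


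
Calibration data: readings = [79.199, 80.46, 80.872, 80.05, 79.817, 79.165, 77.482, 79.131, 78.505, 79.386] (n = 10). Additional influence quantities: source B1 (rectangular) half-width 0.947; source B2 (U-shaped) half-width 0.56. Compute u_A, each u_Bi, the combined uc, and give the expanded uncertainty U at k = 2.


mean = (79.199 + 80.46 + 80.872 + 80.05 + 79.817 + 79.165 + 77.482 + 79.131 + 78.505 + 79.386) / 10 = 79.4067
s = sqrt(sum((x - mean)^2)/(n-1)) = 0.97378164
u_A = s / sqrt(n) = 0.97378164 / sqrt(10) = 0.30793679
u_B1 = 0.947 / sqrt(3) = 0.5467507
u_B2 = 0.56 / sqrt(2) = 0.3959798
uc = sqrt(0.30793679^2 + 0.5467507^2 + 0.3959798^2) = 0.74199825
U = k * uc = 2 * 0.74199825
U = 1.4840

1.4840


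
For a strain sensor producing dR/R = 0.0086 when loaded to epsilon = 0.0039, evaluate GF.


GF = (dR/R) / epsilon
= 0.0086 / 0.0039
= 2.2051

2.2051


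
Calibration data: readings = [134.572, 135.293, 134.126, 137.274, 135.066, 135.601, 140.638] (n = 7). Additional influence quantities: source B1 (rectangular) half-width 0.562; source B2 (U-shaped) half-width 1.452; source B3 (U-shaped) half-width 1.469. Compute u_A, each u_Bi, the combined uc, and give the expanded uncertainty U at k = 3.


mean = (134.572 + 135.293 + 134.126 + 137.274 + 135.066 + 135.601 + 140.638) / 7 = 136.0814286
s = sqrt(sum((x - mean)^2)/(n-1)) = 2.2424009
u_A = s / sqrt(n) = 2.2424009 / sqrt(7) = 0.84754787
u_B1 = 0.562 / sqrt(3) = 0.32447085
u_B2 = 1.452 / sqrt(2) = 1.026719
u_B3 = 1.469 / sqrt(2) = 1.0387399
uc = sqrt(0.84754787^2 + 0.32447085^2 + 1.026719^2 + 1.0387399^2) = 1.7195206
U = k * uc = 3 * 1.7195206
U = 5.1586

5.1586


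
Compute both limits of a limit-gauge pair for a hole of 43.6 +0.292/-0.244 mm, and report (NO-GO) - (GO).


GO = nominal - lower_tol (smallest hole = maximum material condition)
GO = 43.6 - 0.244 = 43.356
NO-GO = nominal + upper_tol (largest hole = least material condition)
NO-GO = 43.6 + 0.292 = 43.892
spread = NO-GO - GO = 43.892 - 43.356 = 0.5360

0.5360
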